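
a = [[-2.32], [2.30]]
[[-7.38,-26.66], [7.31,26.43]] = a @ [[3.18, 11.49]]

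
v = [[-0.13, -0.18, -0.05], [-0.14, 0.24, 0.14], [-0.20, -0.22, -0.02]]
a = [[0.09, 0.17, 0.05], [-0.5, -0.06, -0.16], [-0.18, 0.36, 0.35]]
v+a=[[-0.04, -0.01, 0.00], [-0.64, 0.18, -0.02], [-0.38, 0.14, 0.33]]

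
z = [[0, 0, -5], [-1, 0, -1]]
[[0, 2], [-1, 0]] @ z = [[-2, 0, -2], [0, 0, 5]]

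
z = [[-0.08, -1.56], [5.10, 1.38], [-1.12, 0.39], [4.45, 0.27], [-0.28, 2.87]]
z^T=[[-0.08,5.10,-1.12,4.45,-0.28], [-1.56,1.38,0.39,0.27,2.87]]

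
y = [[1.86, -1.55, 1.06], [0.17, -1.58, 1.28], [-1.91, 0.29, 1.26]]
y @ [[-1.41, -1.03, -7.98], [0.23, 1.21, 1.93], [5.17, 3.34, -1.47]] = [[2.5,-0.25,-19.39], [6.01,2.19,-6.29], [9.27,6.53,13.95]]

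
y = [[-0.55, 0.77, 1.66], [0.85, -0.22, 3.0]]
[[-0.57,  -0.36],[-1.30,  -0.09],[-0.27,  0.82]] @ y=[[0.01, -0.36, -2.03], [0.64, -0.98, -2.43], [0.85, -0.39, 2.01]]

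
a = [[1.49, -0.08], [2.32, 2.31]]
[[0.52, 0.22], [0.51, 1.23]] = a@[[0.34, 0.17], [-0.12, 0.36]]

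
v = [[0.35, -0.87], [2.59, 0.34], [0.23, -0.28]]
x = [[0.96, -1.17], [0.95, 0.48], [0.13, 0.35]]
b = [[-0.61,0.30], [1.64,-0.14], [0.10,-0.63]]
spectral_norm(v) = 2.63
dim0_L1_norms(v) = [3.17, 1.49]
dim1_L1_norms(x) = [2.13, 1.43, 0.48]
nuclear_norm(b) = 2.43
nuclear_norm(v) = 3.58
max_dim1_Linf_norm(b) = 1.64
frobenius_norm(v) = 2.80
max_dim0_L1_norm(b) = 2.35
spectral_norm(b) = 1.78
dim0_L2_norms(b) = [1.75, 0.71]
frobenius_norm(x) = 1.89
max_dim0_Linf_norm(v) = 2.59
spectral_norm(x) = 1.55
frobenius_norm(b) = 1.89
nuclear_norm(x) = 2.63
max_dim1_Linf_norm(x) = 1.17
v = b + x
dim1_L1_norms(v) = [1.22, 2.93, 0.51]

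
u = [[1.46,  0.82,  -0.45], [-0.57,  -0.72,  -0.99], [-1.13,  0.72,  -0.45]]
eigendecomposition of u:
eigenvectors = [[(0.88+0j), (0.15+0.21j), 0.15-0.21j], [-0.01+0.00j, -0.71+0.00j, -0.71-0.00j], [-0.47+0.00j, (-0.07+0.65j), (-0.07-0.65j)]]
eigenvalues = [(1.69+0j), (-0.7+1.07j), (-0.7-1.07j)]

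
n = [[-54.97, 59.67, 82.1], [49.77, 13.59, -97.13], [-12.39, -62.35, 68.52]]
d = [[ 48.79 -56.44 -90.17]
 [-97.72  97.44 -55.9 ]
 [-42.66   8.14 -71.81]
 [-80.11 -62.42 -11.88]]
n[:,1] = [59.67, 13.59, -62.35]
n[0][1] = 59.67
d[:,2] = [-90.17, -55.9, -71.81, -11.88]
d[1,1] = 97.44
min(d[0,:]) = -90.17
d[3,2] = -11.88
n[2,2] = 68.52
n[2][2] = 68.52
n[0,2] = 82.1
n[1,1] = 13.59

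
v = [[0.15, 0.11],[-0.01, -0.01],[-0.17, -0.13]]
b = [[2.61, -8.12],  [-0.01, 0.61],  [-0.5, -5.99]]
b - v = [[2.46, -8.23], [0.0, 0.62], [-0.33, -5.86]]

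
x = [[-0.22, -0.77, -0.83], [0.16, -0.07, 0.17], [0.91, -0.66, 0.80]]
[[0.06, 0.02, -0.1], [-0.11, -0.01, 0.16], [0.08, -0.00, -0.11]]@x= [[-0.1, 0.02, -0.13], [0.17, -0.02, 0.22], [-0.12, 0.01, -0.15]]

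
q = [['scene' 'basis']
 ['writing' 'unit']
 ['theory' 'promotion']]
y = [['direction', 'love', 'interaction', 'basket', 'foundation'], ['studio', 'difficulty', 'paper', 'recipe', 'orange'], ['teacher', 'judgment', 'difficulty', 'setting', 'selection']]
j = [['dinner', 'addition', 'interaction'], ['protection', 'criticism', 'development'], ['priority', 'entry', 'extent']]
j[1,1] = 'criticism'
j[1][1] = 'criticism'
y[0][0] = 'direction'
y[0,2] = 'interaction'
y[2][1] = 'judgment'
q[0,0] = 'scene'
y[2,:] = ['teacher', 'judgment', 'difficulty', 'setting', 'selection']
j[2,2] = 'extent'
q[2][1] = 'promotion'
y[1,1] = 'difficulty'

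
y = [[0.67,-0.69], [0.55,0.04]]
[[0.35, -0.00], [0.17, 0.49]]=y @ [[0.32,0.84], [-0.19,0.82]]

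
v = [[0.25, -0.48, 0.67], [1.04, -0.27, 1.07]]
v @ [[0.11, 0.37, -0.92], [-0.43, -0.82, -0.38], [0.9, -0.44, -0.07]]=[[0.84, 0.19, -0.09], [1.19, 0.14, -0.93]]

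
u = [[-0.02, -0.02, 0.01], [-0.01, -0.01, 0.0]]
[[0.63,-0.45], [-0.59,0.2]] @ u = [[-0.01, -0.01, 0.01], [0.01, 0.01, -0.01]]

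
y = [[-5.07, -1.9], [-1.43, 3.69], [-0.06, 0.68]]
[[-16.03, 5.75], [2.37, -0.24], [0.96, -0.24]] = y@ [[2.55,  -0.97], [1.63,  -0.44]]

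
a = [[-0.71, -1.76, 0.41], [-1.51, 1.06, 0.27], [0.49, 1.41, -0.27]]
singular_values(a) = [2.53, 1.78, 0.03]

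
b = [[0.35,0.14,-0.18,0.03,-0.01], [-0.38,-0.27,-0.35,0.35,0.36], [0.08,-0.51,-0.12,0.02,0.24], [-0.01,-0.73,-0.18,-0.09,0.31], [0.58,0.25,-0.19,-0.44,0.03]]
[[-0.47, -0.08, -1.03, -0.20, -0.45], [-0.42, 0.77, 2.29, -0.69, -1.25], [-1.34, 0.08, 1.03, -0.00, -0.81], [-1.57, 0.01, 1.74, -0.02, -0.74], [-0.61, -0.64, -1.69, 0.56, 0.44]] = b@[[-1.96, -0.43, -2.63, 0.47, -0.96],[1.52, 0.16, -1.33, 0.54, 0.72],[0.00, -0.12, -0.52, 2.14, 0.85],[-0.45, 1.07, -0.02, -1.12, -2.29],[-1.67, 0.65, 2.10, 2.15, -0.90]]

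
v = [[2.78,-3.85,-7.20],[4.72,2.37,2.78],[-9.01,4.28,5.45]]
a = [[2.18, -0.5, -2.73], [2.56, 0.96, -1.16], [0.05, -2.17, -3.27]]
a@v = [[28.30, -21.26, -31.96], [22.1, -12.55, -22.09], [19.36, -19.33, -24.21]]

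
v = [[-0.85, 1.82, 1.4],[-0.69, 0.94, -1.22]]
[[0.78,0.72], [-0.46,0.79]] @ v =[[-1.16, 2.10, 0.21], [-0.15, -0.09, -1.61]]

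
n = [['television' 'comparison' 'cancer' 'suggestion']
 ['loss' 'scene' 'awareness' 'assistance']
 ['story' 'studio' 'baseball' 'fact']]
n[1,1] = 'scene'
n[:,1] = ['comparison', 'scene', 'studio']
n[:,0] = ['television', 'loss', 'story']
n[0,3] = 'suggestion'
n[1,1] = 'scene'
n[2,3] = 'fact'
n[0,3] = 'suggestion'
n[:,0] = ['television', 'loss', 'story']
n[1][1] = 'scene'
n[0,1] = 'comparison'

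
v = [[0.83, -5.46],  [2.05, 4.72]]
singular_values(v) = [7.26, 2.08]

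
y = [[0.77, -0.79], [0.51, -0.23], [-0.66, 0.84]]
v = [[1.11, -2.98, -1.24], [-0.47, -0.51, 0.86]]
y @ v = [[1.23,-1.89,-1.63], [0.67,-1.40,-0.83], [-1.13,1.54,1.54]]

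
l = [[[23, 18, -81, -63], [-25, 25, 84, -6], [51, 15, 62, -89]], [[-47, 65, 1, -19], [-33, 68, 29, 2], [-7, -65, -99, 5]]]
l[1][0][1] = 65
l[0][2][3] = -89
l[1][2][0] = -7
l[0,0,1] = 18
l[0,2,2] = 62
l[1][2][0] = -7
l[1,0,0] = -47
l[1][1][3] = 2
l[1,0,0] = -47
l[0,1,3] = -6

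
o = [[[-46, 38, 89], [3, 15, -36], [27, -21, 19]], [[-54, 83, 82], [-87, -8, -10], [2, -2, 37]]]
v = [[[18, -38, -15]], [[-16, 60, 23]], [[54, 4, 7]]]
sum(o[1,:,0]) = -139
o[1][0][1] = 83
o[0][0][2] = 89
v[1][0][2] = 23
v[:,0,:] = [[18, -38, -15], [-16, 60, 23], [54, 4, 7]]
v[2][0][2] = 7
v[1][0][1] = 60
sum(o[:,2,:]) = 62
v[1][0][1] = 60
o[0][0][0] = -46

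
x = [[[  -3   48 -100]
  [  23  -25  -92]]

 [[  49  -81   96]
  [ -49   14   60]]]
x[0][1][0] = 23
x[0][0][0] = -3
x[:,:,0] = [[-3, 23], [49, -49]]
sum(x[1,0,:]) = 64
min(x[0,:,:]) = -100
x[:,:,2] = [[-100, -92], [96, 60]]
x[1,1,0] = -49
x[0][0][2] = -100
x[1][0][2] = 96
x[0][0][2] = -100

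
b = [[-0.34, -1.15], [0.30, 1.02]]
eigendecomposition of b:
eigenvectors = [[-0.96, 0.75],  [0.28, -0.66]]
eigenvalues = [-0.0, 0.68]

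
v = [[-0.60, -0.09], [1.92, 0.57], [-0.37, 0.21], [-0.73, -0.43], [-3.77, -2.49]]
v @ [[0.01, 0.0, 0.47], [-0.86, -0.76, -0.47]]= [[0.07, 0.07, -0.24], [-0.47, -0.43, 0.63], [-0.18, -0.16, -0.27], [0.36, 0.33, -0.14], [2.1, 1.89, -0.60]]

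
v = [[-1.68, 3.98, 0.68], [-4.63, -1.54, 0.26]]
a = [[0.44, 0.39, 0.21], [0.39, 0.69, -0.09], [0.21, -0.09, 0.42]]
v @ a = [[0.96, 2.03, -0.43], [-2.58, -2.89, -0.72]]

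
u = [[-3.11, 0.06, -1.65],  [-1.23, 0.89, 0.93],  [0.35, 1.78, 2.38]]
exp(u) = [[0.35, -3.20, -4.69], [-1.14, 7.73, 9.08], [-1.43, 13.08, 18.10]]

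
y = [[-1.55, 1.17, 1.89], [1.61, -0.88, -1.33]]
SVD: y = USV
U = [[-0.77,0.64], [0.64,0.77]]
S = [3.52, 0.32]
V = [[0.63, -0.42, -0.65], [0.77, 0.23, 0.6]]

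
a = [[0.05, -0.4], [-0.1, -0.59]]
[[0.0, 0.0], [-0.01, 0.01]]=a @ [[0.05, -0.06],[0.00, -0.01]]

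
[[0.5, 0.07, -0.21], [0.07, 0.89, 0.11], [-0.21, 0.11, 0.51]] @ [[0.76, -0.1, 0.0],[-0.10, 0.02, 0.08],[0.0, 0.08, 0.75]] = [[0.37, -0.07, -0.15], [-0.04, 0.02, 0.15], [-0.17, 0.06, 0.39]]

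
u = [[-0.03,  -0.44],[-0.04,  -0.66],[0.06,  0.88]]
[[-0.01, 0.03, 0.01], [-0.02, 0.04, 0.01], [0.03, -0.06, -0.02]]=u @ [[-0.02,0.05,0.01], [0.03,-0.07,-0.02]]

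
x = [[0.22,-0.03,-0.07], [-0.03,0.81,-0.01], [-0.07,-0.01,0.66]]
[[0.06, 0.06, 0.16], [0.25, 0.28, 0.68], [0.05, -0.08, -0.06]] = x @ [[0.33,  0.31,  0.84], [0.32,  0.35,  0.87], [0.11,  -0.09,  0.01]]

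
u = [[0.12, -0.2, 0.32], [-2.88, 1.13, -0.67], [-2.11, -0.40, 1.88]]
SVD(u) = [[-0.03,0.18,0.98], [0.78,-0.61,0.13], [0.63,0.77,-0.12]] @ diag([3.681946788296397, 2.1832924436532686, 0.001397726860094952]) @ [[-0.97, 0.17, 0.18],[0.07, -0.47, 0.88],[-0.23, -0.86, -0.45]]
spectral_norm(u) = 3.68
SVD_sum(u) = [[0.09, -0.02, -0.02],[-2.78, 0.49, 0.50],[-2.24, 0.40, 0.41]] + [[0.03, -0.18, 0.34], [-0.1, 0.64, -1.17], [0.13, -0.80, 1.47]] + [[-0.00, -0.0, -0.0],[-0.00, -0.0, -0.0],[0.00, 0.00, 0.00]]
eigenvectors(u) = [[0.24, 0.09, 0.17], [0.86, -0.96, -0.92], [0.45, -0.28, 0.36]]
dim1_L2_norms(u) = [0.4, 3.17, 2.85]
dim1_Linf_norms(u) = [0.32, 2.88, 2.11]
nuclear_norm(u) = 5.87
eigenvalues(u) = [-0.0, 1.21, 1.92]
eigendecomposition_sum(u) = [[-0.00, -0.0, 0.00],[-0.01, -0.0, 0.0],[-0.01, -0.00, 0.0]] + [[0.46, -0.01, -0.23], [-4.7, 0.08, 2.33], [-1.37, 0.02, 0.68]] + [[-0.33, -0.19, 0.55], [1.83, 1.06, -3.0], [-0.73, -0.42, 1.20]]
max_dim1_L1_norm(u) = 4.68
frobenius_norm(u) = 4.28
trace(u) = 3.13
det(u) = -0.01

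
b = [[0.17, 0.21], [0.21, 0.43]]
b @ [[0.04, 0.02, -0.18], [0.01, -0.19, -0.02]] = [[0.01,  -0.04,  -0.03], [0.01,  -0.08,  -0.05]]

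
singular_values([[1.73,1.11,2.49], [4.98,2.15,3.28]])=[7.04, 1.02]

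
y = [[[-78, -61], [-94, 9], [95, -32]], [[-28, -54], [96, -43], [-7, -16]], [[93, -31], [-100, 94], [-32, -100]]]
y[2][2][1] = -100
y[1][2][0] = -7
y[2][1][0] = -100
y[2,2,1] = -100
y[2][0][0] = 93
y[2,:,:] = [[93, -31], [-100, 94], [-32, -100]]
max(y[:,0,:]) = 93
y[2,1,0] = -100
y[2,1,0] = -100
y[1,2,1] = -16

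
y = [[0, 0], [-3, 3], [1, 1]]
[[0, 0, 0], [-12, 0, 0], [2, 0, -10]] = y@[[3, 0, -5], [-1, 0, -5]]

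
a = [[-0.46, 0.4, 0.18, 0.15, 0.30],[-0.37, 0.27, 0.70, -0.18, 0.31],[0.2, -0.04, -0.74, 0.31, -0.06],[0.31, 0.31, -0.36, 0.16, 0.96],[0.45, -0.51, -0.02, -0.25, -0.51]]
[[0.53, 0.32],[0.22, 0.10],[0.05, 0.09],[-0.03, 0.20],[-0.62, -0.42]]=a@[[-0.93, -0.14],[0.17, 0.33],[-0.20, 0.07],[0.31, 0.60],[0.09, 0.07]]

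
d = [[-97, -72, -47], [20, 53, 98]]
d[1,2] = 98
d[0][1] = -72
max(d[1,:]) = 98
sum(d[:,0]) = -77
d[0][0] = -97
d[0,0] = -97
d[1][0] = 20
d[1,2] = 98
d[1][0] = 20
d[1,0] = 20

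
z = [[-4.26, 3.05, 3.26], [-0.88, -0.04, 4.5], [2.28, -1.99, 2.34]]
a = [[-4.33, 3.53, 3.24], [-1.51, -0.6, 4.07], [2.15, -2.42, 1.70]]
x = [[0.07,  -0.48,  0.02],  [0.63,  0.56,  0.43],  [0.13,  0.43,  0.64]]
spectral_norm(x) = 1.20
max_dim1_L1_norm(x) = 1.62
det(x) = 0.18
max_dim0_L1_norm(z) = 10.1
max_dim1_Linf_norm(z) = 4.5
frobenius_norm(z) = 8.59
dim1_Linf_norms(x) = [0.48, 0.63, 0.64]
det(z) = 5.83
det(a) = 17.74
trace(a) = -3.23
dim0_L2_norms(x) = [0.65, 0.85, 0.77]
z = a + x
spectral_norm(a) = 7.30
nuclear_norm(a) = 12.39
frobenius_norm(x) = 1.32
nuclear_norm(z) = 12.11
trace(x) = 1.27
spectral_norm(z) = 7.06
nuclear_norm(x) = 1.98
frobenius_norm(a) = 8.62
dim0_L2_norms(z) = [4.91, 3.64, 6.03]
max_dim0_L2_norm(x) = 0.85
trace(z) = -1.96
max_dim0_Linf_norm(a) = 4.33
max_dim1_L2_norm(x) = 0.95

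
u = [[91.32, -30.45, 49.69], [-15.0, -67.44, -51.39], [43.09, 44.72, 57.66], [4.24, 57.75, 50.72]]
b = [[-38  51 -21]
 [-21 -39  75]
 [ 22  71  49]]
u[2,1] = 44.72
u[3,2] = 50.72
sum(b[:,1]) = 83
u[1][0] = -15.0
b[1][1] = -39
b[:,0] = [-38, -21, 22]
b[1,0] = -21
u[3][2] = 50.72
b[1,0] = -21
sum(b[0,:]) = -8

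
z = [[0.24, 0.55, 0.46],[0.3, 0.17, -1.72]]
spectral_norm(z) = 1.80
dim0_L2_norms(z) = [0.38, 0.58, 1.78]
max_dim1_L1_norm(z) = 2.19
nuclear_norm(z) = 2.45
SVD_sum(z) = [[-0.05, -0.01, 0.41], [0.23, 0.04, -1.73]] + [[0.29, 0.56, 0.05], [0.07, 0.13, 0.01]]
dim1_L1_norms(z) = [1.25, 2.19]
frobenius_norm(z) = 1.91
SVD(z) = [[-0.23,  0.97], [0.97,  0.23]] @ diag([1.7957895398829529, 0.6512602616826645]) @ [[0.13, 0.02, -0.99],[0.46, 0.88, 0.08]]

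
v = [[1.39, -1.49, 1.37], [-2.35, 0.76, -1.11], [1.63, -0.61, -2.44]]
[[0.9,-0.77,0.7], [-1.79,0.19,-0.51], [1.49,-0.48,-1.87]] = v@[[0.83,0.1,-0.08], [0.10,0.69,0.09], [-0.08,0.09,0.69]]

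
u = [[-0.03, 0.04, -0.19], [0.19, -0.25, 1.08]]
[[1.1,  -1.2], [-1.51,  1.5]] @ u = [[-0.26,0.34,-1.50], [0.33,-0.44,1.91]]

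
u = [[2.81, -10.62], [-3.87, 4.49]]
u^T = [[2.81, -3.87], [-10.62, 4.49]]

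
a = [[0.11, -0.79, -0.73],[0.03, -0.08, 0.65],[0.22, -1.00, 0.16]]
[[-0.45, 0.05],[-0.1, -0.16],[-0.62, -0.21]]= a @ [[0.67, -0.45], [0.75, 0.08], [-0.10, -0.22]]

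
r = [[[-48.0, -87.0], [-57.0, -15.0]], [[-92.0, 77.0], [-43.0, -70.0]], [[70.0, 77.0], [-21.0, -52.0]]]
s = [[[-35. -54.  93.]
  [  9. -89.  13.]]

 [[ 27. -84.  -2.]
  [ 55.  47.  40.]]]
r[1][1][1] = -70.0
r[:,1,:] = [[-57.0, -15.0], [-43.0, -70.0], [-21.0, -52.0]]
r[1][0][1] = 77.0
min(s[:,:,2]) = -2.0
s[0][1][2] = 13.0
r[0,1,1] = -15.0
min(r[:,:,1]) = -87.0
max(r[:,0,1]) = 77.0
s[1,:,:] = [[27.0, -84.0, -2.0], [55.0, 47.0, 40.0]]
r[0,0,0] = -48.0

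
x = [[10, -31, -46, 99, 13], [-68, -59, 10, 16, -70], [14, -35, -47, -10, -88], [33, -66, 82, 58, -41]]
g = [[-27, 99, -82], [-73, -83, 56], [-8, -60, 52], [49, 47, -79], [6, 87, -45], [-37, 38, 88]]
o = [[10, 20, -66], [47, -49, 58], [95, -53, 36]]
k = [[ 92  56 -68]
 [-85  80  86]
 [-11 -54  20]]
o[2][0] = 95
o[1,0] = 47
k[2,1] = -54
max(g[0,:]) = 99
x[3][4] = -41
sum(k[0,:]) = 80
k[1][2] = 86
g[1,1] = -83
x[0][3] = 99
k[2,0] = -11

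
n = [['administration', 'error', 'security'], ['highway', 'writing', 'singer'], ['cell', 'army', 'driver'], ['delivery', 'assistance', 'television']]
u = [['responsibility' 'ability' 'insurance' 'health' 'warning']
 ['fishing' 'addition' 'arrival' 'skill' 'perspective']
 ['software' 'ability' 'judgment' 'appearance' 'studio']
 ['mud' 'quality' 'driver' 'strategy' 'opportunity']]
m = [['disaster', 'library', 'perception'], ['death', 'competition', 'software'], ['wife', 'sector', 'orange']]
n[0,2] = 'security'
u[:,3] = ['health', 'skill', 'appearance', 'strategy']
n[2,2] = 'driver'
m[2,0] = 'wife'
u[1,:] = ['fishing', 'addition', 'arrival', 'skill', 'perspective']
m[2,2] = 'orange'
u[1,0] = 'fishing'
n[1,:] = ['highway', 'writing', 'singer']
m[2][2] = 'orange'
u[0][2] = 'insurance'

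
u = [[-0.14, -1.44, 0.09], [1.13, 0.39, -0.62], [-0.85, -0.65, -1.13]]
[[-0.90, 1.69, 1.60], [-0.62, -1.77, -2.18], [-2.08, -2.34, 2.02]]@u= [[0.68, 0.92, -2.94], [-0.06, 1.62, 3.50], [-4.07, 0.77, -1.02]]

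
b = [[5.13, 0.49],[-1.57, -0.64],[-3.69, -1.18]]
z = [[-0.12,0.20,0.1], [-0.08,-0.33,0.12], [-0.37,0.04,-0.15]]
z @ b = [[-1.3, -0.30],[-0.34, 0.03],[-1.41, -0.03]]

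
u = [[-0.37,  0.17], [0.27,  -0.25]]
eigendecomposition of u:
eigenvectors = [[-0.72, -0.52], [0.69, -0.86]]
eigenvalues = [-0.53, -0.09]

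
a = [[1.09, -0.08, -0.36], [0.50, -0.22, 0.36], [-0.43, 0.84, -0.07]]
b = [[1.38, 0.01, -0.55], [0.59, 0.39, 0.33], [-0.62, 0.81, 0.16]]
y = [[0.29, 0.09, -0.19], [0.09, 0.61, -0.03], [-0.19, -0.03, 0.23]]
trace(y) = 1.13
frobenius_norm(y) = 0.77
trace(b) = 1.93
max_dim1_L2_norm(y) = 0.62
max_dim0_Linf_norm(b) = 1.38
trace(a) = 0.80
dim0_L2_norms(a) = [1.27, 0.87, 0.51]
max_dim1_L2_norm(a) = 1.15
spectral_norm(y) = 0.65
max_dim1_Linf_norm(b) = 1.38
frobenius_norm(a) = 1.63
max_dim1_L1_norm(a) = 1.53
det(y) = 0.02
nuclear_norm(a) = 2.54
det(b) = -0.68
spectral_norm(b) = 1.69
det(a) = -0.42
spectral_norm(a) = 1.38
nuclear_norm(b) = 3.04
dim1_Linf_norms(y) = [0.29, 0.61, 0.23]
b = y + a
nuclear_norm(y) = 1.13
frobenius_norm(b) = 1.97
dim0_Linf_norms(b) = [1.38, 0.81, 0.55]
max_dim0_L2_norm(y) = 0.62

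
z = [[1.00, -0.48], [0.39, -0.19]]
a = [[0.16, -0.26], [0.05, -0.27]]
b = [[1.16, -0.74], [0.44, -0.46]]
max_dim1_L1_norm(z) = 1.48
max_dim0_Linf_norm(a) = 0.27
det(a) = -0.03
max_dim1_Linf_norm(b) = 1.16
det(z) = -0.00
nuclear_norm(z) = 1.19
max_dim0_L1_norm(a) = 0.53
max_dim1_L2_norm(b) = 1.38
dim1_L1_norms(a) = [0.42, 0.32]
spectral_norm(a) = 0.40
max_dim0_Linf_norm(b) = 1.16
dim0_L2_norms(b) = [1.24, 0.87]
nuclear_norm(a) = 0.48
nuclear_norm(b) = 1.65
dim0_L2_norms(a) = [0.17, 0.37]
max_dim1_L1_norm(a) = 0.42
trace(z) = 0.81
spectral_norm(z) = 1.19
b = z + a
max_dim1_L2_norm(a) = 0.31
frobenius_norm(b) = 1.52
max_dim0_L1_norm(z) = 1.39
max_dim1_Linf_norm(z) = 1.0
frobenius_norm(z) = 1.19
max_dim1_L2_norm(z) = 1.11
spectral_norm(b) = 1.51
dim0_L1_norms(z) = [1.39, 0.67]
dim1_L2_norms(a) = [0.31, 0.27]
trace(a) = -0.11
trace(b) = 0.70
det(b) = -0.21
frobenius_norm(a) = 0.41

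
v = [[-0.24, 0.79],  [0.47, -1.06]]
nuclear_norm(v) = 1.50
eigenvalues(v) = [0.08, -1.38]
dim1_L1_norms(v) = [1.03, 1.53]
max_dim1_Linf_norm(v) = 1.06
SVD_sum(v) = [[-0.30, 0.77], [0.43, -1.08]] + [[0.06, 0.02], [0.04, 0.02]]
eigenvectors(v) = [[0.93, -0.57], [0.38, 0.82]]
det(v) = -0.12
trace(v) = -1.30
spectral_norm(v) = 1.42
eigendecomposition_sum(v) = [[0.07,0.05], [0.03,0.02]] + [[-0.31, 0.74], [0.44, -1.08]]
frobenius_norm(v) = 1.42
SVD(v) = [[-0.58, 0.82], [0.82, 0.58]] @ diag([1.4210675377658282, 0.08226210007146308]) @ [[0.37, -0.93],[0.93, 0.37]]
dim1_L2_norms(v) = [0.83, 1.16]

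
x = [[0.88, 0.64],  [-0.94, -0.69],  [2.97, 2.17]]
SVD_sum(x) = [[0.88, 0.64],[-0.94, -0.69],[2.97, 2.17]] + [[0.0, -0.0], [0.00, -0.0], [0.00, -0.0]]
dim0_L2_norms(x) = [3.24, 2.37]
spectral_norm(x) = 4.01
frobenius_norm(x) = 4.01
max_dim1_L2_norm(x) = 3.68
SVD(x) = [[-0.27, -0.69], [0.29, -0.73], [-0.92, -0.03]] @ diag([4.009175428470704, 0.0035190548089228113]) @ [[-0.81, -0.59], [-0.59, 0.81]]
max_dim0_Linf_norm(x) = 2.97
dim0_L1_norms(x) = [4.79, 3.5]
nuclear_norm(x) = 4.01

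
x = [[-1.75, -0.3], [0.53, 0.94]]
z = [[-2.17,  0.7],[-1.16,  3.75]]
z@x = [[4.17, 1.31],[4.02, 3.87]]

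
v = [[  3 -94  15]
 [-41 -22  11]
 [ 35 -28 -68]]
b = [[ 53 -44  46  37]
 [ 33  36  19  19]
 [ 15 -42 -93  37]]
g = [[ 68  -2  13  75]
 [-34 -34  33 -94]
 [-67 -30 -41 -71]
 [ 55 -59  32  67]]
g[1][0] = -34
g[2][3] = -71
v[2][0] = 35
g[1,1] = -34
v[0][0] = 3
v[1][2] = 11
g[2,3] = -71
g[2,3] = -71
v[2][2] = -68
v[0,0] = 3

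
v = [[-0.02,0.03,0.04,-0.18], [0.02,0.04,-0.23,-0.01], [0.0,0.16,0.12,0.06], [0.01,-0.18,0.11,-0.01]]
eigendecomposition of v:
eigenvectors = [[(0.82+0j), 0.82-0.00j, (-0.77+0j), (-0.77-0j)], [(-0.16+0.19j), -0.16-0.19j, -0.05-0.31j, (-0.05+0.31j)], [0.15+0.13j, (0.15-0.13j), (-0.22+0.03j), (-0.22-0.03j)], [-0.11-0.47j, -0.11+0.47j, (0.29+0.41j), 0.29-0.41j]]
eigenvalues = [0.12j, -0.12j, (0.06+0.11j), (0.06-0.11j)]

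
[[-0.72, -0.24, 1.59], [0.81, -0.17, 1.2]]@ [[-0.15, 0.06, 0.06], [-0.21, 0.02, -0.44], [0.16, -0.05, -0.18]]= [[0.41, -0.13, -0.22], [0.11, -0.01, -0.09]]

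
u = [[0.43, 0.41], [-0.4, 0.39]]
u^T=[[0.43,-0.4], [0.41,0.39]]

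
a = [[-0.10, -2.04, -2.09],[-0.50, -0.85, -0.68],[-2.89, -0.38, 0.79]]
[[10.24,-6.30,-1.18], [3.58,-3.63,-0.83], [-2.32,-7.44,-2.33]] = a @ [[-0.21,2.21,0.19], [-0.81,2.91,1.93], [-4.1,0.07,-1.33]]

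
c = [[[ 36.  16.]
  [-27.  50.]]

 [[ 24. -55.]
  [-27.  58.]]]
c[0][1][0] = -27.0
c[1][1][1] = 58.0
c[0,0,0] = 36.0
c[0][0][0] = 36.0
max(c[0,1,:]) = 50.0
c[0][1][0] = -27.0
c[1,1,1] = 58.0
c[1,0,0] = 24.0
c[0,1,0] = -27.0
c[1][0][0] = 24.0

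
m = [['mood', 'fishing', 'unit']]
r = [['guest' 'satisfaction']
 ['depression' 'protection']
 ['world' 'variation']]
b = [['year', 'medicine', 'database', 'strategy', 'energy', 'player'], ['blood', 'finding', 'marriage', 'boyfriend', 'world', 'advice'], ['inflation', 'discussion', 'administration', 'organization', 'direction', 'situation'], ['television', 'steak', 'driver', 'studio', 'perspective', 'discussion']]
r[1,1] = 'protection'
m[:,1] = ['fishing']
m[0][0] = 'mood'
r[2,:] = ['world', 'variation']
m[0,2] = 'unit'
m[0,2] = 'unit'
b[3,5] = 'discussion'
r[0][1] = 'satisfaction'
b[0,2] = 'database'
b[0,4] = 'energy'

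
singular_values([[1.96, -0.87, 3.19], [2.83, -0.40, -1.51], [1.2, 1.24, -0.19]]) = [3.9, 3.35, 1.35]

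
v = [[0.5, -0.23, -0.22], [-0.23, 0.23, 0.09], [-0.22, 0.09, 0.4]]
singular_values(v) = [0.78, 0.26, 0.09]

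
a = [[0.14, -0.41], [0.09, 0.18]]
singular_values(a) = [0.46, 0.14]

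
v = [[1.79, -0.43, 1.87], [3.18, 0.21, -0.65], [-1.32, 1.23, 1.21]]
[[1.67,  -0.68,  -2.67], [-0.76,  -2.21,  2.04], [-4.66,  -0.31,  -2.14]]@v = [[4.35, -4.14, 0.33], [-11.08, 2.37, 2.48], [-6.50, -0.69, -11.1]]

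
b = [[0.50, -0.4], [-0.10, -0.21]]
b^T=[[0.50, -0.1], [-0.4, -0.21]]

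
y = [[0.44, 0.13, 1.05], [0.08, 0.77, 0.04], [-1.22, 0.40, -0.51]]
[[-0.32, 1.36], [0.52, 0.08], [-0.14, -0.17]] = y@[[0.59, -0.45],[0.65, 0.08],[-0.63, 1.47]]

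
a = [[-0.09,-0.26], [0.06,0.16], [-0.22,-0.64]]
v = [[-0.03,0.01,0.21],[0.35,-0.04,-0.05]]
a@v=[[-0.09, 0.01, -0.01], [0.05, -0.01, 0.0], [-0.22, 0.02, -0.01]]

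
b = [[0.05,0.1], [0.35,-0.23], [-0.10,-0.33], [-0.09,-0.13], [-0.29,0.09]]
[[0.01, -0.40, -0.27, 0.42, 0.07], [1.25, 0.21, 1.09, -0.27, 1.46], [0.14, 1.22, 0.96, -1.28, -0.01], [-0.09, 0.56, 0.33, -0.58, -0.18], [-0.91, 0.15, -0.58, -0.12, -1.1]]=b @ [[2.76, -1.52, 1.01, 1.48, 3.49], [-1.25, -3.24, -3.22, 3.43, -1.02]]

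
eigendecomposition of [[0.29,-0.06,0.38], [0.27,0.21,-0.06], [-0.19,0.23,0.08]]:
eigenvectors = [[(-0.61+0j),-0.61-0.00j,(0.55+0j)], [(0.23+0.47j),0.23-0.47j,0.79+0.00j], [(0.34-0.48j),0.34+0.48j,0.26+0.00j]]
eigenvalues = [(0.1+0.34j), (0.1-0.34j), (0.38+0j)]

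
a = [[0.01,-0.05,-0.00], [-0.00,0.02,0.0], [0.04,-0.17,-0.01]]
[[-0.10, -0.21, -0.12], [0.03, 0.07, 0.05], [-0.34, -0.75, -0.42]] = a@[[-0.94,  -2.77,  -0.02],[1.74,  3.73,  2.36],[0.89,  0.18,  2.09]]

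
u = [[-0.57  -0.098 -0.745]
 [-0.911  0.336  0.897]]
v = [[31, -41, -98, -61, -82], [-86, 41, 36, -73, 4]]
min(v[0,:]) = -98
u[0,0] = -0.57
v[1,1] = 41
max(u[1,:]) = 0.897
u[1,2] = 0.897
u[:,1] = [-0.098, 0.336]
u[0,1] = -0.098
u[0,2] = -0.745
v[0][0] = 31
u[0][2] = -0.745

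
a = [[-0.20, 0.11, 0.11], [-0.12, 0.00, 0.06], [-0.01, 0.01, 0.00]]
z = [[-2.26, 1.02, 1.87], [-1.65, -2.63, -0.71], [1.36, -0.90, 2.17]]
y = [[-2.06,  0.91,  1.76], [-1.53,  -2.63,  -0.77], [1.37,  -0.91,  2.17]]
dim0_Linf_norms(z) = [2.26, 2.63, 2.17]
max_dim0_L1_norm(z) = 5.27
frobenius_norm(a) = 0.29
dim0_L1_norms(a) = [0.33, 0.12, 0.17]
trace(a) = -0.20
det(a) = -0.00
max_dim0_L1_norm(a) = 0.33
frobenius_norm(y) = 5.04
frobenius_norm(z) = 5.21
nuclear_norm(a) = 0.34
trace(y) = -2.52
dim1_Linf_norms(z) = [2.26, 2.63, 2.17]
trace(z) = -2.72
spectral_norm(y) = 3.26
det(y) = 24.05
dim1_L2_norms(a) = [0.25, 0.13, 0.01]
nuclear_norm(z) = 8.98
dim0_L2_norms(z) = [3.11, 2.96, 2.95]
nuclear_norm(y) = 8.70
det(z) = 26.47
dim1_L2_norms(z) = [3.11, 3.18, 2.71]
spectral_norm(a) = 0.28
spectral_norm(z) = 3.29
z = a + y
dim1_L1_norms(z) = [5.15, 4.99, 4.43]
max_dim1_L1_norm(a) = 0.42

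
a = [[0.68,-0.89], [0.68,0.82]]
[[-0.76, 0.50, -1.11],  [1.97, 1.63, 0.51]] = a@[[0.97,1.60,-0.39], [1.60,0.66,0.95]]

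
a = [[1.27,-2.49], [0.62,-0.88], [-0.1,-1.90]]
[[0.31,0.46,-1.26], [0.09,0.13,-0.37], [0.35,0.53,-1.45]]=a @ [[-0.11, -0.17, 0.46], [-0.18, -0.27, 0.74]]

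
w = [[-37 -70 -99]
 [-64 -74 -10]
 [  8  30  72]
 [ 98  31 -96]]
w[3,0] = 98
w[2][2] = 72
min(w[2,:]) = 8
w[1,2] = -10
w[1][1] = -74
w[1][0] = -64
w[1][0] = -64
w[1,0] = -64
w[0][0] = -37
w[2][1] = 30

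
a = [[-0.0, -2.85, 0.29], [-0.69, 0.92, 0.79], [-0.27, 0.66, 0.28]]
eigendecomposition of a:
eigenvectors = [[-0.74, 0.94, 0.79], [0.6, 0.33, 0.06], [0.31, 0.03, 0.61]]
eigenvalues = [2.18, -0.99, 0.0]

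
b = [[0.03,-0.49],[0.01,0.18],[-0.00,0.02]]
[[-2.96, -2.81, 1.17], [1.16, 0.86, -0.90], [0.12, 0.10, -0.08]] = b @ [[3.32, -8.1, -22.26],[6.24, 5.24, -3.75]]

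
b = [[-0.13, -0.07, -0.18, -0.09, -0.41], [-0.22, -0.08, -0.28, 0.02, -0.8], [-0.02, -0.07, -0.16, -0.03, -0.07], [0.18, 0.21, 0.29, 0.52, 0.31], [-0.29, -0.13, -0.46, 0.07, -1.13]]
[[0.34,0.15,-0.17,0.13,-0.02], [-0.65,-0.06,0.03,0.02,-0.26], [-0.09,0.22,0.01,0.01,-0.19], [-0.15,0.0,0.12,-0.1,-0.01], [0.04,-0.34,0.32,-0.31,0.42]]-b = [[0.47, 0.22, 0.01, 0.22, 0.39], [-0.43, 0.02, 0.31, 0.00, 0.54], [-0.07, 0.29, 0.17, 0.04, -0.12], [-0.33, -0.21, -0.17, -0.62, -0.32], [0.33, -0.21, 0.78, -0.38, 1.55]]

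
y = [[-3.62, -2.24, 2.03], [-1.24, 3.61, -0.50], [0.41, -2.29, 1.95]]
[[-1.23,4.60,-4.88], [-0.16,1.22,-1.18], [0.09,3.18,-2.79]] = y @ [[0.33, -0.30, 0.47], [0.08, 0.56, -0.45], [0.07, 2.35, -2.06]]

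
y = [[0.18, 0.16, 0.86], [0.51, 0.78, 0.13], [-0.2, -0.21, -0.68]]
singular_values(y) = [1.28, 0.77, 0.0]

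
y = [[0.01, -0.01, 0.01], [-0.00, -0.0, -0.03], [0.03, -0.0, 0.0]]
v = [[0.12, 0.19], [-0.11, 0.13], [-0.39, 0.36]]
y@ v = [[-0.00,0.00], [0.01,-0.01], [0.00,0.01]]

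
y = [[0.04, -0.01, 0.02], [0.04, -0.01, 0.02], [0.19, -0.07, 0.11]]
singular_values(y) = [0.24, 0.01, 0.0]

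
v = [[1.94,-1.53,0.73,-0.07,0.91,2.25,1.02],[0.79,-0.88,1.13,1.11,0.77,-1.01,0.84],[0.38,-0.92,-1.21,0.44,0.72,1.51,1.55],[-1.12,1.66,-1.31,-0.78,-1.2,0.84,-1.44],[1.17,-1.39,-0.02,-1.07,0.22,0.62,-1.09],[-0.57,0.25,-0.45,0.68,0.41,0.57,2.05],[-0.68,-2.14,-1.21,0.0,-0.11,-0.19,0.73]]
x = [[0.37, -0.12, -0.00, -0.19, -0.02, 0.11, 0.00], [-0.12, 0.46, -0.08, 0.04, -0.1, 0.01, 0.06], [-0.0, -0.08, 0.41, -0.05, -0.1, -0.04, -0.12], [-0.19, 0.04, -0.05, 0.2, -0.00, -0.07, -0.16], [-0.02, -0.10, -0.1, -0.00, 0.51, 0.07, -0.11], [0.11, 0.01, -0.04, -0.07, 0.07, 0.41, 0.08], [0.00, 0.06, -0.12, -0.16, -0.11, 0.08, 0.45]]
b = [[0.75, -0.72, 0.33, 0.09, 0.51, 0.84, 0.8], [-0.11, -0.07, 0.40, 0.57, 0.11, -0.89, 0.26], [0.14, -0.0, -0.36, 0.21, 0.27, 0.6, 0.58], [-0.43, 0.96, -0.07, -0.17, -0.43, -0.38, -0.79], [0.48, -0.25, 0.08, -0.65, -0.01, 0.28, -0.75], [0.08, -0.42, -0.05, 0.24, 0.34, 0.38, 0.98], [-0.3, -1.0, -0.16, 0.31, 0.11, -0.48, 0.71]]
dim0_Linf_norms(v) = [1.94, 2.14, 1.31, 1.11, 1.2, 2.25, 2.05]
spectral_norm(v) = 5.18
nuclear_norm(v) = 15.62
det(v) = 0.01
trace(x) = 2.81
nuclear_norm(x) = 2.81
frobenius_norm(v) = 7.56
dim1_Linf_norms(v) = [2.25, 1.13, 1.55, 1.66, 1.39, 2.05, 2.14]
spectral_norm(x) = 0.68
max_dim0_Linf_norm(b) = 1.0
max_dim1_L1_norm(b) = 4.04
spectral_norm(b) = 2.65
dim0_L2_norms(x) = [0.45, 0.5, 0.45, 0.33, 0.55, 0.45, 0.51]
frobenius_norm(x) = 1.23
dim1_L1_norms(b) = [4.04, 2.41, 2.16, 3.23, 2.5, 2.49, 3.07]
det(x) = 0.00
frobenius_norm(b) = 3.47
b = x @ v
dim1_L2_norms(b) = [1.67, 1.17, 0.98, 1.45, 1.17, 1.21, 1.4]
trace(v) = 0.59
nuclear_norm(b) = 6.62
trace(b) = 1.23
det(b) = 0.00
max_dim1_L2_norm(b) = 1.67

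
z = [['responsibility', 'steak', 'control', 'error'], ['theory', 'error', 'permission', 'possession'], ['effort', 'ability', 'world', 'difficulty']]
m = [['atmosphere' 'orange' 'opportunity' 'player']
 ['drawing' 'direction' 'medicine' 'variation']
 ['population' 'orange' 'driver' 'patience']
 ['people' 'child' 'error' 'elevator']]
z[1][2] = 'permission'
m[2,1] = 'orange'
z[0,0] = 'responsibility'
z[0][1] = 'steak'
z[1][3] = 'possession'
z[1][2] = 'permission'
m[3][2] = 'error'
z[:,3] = ['error', 'possession', 'difficulty']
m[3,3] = 'elevator'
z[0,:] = ['responsibility', 'steak', 'control', 'error']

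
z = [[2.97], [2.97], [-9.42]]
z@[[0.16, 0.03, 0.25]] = [[0.48, 0.09, 0.74], [0.48, 0.09, 0.74], [-1.51, -0.28, -2.36]]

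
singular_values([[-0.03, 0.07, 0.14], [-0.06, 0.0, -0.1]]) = [0.18, 0.08]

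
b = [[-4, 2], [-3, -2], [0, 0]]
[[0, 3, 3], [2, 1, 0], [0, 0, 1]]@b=[[-9, -6], [-11, 2], [0, 0]]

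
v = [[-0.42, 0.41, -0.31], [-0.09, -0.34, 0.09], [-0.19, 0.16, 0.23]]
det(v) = 0.065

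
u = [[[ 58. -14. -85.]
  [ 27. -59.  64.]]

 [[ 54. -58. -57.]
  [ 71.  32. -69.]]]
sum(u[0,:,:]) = -9.0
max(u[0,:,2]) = 64.0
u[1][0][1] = -58.0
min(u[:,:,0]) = 27.0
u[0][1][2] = 64.0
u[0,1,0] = 27.0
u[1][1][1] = 32.0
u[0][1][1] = -59.0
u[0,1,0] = 27.0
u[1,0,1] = -58.0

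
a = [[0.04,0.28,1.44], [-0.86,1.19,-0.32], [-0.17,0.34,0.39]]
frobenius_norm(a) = 2.17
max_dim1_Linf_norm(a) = 1.44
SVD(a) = [[-0.77, -0.57, -0.3], [0.63, -0.75, -0.20], [-0.11, -0.34, 0.93]] @ diag([1.5428608735016283, 1.525738954423427, 0.0009838560371456509]) @ [[-0.36, 0.33, -0.87],[0.44, -0.76, -0.47],[-0.82, -0.56, 0.13]]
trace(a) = 1.62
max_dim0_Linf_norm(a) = 1.44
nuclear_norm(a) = 3.07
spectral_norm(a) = 1.54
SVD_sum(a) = [[0.43, -0.38, 1.03], [-0.35, 0.32, -0.85], [0.06, -0.05, 0.15]] + [[-0.39, 0.66, 0.41], [-0.51, 0.87, 0.53], [-0.23, 0.40, 0.24]] + [[0.0, 0.0, -0.0], [0.00, 0.00, -0.0], [-0.0, -0.00, 0.0]]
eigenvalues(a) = [(0.81+0.68j), (0.81-0.68j), 0j]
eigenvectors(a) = [[(-0.25+0.53j), (-0.25-0.53j), -0.82+0.00j],  [-0.75+0.00j, -0.75-0.00j, (-0.56+0j)],  [(-0.24+0.17j), -0.24-0.17j, (0.13+0j)]]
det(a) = 0.00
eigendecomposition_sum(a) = [[(0.02+0.38j), 0.14-0.45j, (0.72+0.47j)],[(-0.43+0.23j), (0.59-0.08j), (-0.16+1.09j)],[(-0.08+0.17j), 0.17-0.16j, (0.19+0.38j)]] + [[0.02-0.38j,0.14+0.45j,0.72-0.47j], [(-0.43-0.23j),(0.59+0.08j),-0.16-1.09j], [(-0.08-0.17j),0.17+0.16j,0.19-0.38j]] + [[0.00-0.00j, 0.00+0.00j, -0.00-0.00j], [0.00-0.00j, 0.00+0.00j, (-0-0j)], [(-0+0j), (-0-0j), 0.00+0.00j]]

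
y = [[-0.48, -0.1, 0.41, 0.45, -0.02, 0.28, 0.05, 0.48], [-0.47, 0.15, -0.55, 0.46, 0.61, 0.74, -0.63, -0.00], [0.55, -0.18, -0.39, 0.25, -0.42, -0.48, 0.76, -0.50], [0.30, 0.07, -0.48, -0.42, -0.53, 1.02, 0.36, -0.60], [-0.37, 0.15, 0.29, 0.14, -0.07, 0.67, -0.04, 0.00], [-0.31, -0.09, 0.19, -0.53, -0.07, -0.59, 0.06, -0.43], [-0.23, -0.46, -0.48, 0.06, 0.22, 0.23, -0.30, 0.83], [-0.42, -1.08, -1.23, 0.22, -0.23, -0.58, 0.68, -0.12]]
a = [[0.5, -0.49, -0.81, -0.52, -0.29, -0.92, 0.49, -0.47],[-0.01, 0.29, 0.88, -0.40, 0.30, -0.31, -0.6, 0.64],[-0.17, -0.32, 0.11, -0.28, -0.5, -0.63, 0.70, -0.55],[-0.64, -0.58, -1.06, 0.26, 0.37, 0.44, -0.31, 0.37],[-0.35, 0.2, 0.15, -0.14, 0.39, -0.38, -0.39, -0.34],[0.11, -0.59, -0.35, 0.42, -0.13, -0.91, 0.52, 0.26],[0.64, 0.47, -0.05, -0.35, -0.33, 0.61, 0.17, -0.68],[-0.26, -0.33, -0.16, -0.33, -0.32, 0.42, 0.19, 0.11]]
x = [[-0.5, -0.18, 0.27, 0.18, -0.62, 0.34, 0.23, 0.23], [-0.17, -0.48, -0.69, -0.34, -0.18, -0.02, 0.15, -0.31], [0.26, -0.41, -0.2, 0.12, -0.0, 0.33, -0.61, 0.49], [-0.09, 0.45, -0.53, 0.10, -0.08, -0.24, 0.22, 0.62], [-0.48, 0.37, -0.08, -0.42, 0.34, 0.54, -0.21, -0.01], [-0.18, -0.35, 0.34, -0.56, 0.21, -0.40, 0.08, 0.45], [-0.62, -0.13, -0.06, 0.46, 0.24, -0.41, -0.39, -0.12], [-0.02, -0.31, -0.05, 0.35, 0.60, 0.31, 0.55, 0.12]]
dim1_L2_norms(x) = [1.0, 1.0, 1.01, 1.0, 1.0, 1.0, 1.0, 1.0]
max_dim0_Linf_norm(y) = 1.23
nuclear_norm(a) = 8.48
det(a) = 0.00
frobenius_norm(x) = 2.83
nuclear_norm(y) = 8.49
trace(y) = -2.22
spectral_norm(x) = 1.01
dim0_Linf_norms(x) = [0.62, 0.48, 0.69, 0.56, 0.62, 0.54, 0.61, 0.62]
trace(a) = 0.92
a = x @ y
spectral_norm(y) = 2.30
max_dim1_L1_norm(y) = 4.56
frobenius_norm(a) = 3.73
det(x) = -1.00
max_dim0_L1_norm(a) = 4.62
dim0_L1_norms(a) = [2.68, 3.27, 3.57, 2.7, 2.63, 4.62, 3.37, 3.42]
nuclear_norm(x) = 8.00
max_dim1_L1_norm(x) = 2.57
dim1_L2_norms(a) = [1.68, 1.41, 1.29, 1.58, 0.88, 1.36, 1.31, 0.8]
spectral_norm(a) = 2.31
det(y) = -0.00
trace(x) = -1.41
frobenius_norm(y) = 3.73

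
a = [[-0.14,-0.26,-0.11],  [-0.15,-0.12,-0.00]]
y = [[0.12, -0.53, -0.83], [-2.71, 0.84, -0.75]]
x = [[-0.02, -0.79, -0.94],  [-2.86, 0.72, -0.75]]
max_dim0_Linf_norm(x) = 2.86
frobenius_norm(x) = 3.28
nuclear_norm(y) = 3.93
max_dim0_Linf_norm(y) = 2.71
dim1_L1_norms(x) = [1.75, 4.33]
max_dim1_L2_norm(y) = 2.93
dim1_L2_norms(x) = [1.23, 3.04]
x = a + y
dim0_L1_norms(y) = [2.83, 1.37, 1.58]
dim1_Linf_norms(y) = [0.83, 2.71]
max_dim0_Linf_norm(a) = 0.26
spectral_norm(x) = 3.04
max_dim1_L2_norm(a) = 0.32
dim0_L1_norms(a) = [0.29, 0.38, 0.11]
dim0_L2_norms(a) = [0.21, 0.29, 0.11]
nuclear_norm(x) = 4.27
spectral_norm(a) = 0.36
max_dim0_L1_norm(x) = 2.88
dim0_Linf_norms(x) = [2.86, 0.79, 0.94]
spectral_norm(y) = 2.94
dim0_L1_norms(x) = [2.88, 1.51, 1.69]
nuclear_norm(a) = 0.44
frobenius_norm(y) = 3.10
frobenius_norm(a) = 0.37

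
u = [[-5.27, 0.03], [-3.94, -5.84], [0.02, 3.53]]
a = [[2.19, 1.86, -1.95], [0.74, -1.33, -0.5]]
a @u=[[-18.91, -17.68], [1.33, 6.02]]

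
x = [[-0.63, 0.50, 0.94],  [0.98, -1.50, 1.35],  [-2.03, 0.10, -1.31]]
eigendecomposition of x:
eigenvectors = [[(-0.21-0.47j), (-0.21+0.47j), (-0.09+0j)], [(-0.01-0.53j), (-0.01+0.53j), (0.93+0j)], [0.67+0.00j, 0.67-0.00j, -0.35+0.00j]]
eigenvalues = [(-0.67+1.33j), (-0.67-1.33j), (-2.11+0j)]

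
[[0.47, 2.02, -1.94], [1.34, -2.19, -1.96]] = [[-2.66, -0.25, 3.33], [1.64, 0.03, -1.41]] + [[3.13, 2.27, -5.27], [-0.30, -2.22, -0.55]]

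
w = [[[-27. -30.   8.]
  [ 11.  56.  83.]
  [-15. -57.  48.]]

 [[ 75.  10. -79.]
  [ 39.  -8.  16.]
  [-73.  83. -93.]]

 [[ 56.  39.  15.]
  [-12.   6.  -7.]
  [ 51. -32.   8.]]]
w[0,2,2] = 48.0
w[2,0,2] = 15.0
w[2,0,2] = 15.0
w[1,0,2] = -79.0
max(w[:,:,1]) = 83.0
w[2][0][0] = 56.0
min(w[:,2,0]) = -73.0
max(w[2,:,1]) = 39.0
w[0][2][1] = -57.0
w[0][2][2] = 48.0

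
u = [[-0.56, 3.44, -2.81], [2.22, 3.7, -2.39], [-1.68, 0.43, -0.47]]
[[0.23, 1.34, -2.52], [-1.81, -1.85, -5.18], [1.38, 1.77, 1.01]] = u @ [[-0.89, -0.91, -0.80], [0.51, -0.69, -1.14], [0.72, -1.14, -0.34]]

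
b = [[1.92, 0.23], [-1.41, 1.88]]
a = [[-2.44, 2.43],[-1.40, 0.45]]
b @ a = [[-5.01, 4.77], [0.81, -2.58]]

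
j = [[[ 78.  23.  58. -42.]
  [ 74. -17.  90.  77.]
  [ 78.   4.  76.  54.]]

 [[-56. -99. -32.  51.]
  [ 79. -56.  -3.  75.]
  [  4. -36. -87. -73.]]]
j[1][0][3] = 51.0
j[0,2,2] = 76.0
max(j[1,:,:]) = 79.0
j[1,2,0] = 4.0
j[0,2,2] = 76.0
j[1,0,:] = [-56.0, -99.0, -32.0, 51.0]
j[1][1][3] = 75.0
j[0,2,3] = 54.0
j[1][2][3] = -73.0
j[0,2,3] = 54.0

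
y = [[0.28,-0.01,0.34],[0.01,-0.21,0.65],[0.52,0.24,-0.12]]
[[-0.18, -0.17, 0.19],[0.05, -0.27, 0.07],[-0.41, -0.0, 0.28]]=y @ [[-0.54,-0.2,0.52], [-0.59,0.27,0.09], [-0.10,-0.32,0.13]]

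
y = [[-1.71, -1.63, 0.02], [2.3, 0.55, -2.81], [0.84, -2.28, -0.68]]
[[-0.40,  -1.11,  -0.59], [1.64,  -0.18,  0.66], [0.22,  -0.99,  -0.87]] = y @ [[0.14, 0.25, -0.06],[0.09, 0.42, 0.42],[-0.45, 0.35, -0.20]]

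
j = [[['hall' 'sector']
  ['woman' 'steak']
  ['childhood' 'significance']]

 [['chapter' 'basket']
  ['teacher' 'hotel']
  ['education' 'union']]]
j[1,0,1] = 'basket'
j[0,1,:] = ['woman', 'steak']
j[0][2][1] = 'significance'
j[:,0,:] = [['hall', 'sector'], ['chapter', 'basket']]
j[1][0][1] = 'basket'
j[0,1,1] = 'steak'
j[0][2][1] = 'significance'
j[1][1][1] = 'hotel'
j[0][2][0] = 'childhood'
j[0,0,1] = 'sector'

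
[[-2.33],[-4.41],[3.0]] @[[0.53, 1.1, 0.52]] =[[-1.23, -2.56, -1.21], [-2.34, -4.85, -2.29], [1.59, 3.30, 1.56]]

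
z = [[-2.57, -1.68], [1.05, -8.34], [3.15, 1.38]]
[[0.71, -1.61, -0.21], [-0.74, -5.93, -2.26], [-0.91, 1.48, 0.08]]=z @ [[-0.31,0.15,-0.09], [0.05,0.73,0.26]]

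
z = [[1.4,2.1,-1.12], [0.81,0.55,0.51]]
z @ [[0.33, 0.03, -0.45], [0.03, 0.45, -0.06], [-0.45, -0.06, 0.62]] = [[1.03, 1.05, -1.45], [0.05, 0.24, -0.08]]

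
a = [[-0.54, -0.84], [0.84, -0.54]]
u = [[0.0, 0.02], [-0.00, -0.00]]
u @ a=[[0.02, -0.01], [0.0, 0.00]]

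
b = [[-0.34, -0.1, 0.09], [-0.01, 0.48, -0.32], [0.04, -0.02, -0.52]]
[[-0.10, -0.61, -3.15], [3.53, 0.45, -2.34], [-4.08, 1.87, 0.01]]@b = [[-0.09, -0.22, 1.82],[-1.3, -0.09, 1.39],[1.37, 1.31, -0.97]]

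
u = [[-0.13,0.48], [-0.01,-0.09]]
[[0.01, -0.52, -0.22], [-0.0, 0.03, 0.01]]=u @ [[-0.04,1.94,0.82], [0.01,-0.55,-0.23]]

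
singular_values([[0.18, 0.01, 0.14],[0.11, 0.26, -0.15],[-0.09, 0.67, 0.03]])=[0.72, 0.23, 0.2]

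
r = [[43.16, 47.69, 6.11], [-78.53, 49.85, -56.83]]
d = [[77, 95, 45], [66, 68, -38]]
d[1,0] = 66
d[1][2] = -38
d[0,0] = 77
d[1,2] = -38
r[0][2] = 6.11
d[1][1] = 68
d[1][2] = -38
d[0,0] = 77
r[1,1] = 49.85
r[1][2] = -56.83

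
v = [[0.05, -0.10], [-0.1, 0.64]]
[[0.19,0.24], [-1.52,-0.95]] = v @ [[-1.49, 2.63], [-2.6, -1.08]]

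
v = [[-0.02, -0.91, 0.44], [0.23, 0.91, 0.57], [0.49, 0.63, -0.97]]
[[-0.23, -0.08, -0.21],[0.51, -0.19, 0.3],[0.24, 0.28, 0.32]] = v@[[0.45, 0.07, 0.37], [0.33, -0.05, 0.23], [0.19, -0.29, 0.01]]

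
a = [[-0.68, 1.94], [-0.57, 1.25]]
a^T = [[-0.68, -0.57], [1.94, 1.25]]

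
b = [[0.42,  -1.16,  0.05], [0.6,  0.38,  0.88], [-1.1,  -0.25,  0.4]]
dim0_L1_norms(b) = [2.12, 1.79, 1.33]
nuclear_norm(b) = 3.53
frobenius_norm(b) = 2.06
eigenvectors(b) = [[(-0.2-0.54j), -0.20+0.54j, (-0.57+0j)], [(-0.59+0j), -0.59-0.00j, 0.39+0.00j], [(0.37-0.43j), (0.37+0.43j), 0.72+0.00j]]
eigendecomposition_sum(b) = [[0.04+0.41j, -0.39+0.21j, (0.24+0.22j)], [(0.41+0.11j), (0.06+0.45j), (0.3-0.16j)], [(-0.34+0.23j), (-0.36-0.24j), -0.07+0.31j]] + [[0.04-0.41j, (-0.39-0.21j), 0.24-0.22j], [(0.41-0.11j), (0.06-0.45j), 0.30+0.16j], [-0.34-0.23j, -0.36+0.24j, -0.07-0.31j]] + [[0.34+0.00j,(-0.38+0j),-0.43-0.00j], [-0.23-0.00j,0.26-0.00j,0.29+0.00j], [-0.43-0.00j,(0.48-0j),(0.54+0j)]]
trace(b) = 1.20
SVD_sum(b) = [[0.16, 0.04, 0.03], [0.78, 0.17, 0.14], [-1.0, -0.22, -0.18]] + [[0.29,  -1.12,  -0.26], [-0.10,  0.38,  0.09], [-0.03,  0.11,  0.03]] + [[-0.03, -0.07, 0.28], [-0.08, -0.17, 0.66], [-0.07, -0.14, 0.55]]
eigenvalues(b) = [(0.03+1.17j), (0.03-1.17j), (1.14+0j)]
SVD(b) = [[-0.13,0.94,0.31], [-0.61,-0.32,0.73], [0.78,-0.09,0.61]] @ diag([1.3300830029354116, 1.2603924590137388, 0.9370645946590971]) @ [[-0.96, -0.21, -0.17], [0.24, -0.95, -0.22], [-0.12, -0.25, 0.96]]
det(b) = 1.57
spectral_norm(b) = 1.33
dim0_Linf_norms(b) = [1.1, 1.16, 0.88]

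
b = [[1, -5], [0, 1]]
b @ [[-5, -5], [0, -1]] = [[-5, 0], [0, -1]]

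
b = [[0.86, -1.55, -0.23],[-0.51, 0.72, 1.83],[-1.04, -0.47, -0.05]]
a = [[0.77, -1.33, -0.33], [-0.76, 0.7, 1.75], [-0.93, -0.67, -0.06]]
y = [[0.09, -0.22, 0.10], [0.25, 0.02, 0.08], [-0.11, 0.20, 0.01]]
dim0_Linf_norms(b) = [1.04, 1.55, 1.83]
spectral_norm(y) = 0.36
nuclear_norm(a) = 4.52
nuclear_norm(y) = 0.66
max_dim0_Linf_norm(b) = 1.83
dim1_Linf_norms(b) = [1.55, 1.83, 1.04]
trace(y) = 0.12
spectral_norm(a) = 2.36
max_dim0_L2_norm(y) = 0.3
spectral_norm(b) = 2.39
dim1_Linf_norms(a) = [1.33, 1.75, 0.93]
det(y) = 0.01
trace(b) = 1.53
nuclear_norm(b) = 4.80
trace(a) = 1.41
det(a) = 2.71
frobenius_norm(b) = 2.94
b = a + y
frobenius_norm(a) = 2.81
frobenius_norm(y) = 0.43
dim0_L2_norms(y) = [0.29, 0.3, 0.13]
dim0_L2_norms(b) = [1.44, 1.77, 1.85]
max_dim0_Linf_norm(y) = 0.25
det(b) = 3.47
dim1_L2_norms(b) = [1.79, 2.03, 1.14]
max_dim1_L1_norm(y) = 0.41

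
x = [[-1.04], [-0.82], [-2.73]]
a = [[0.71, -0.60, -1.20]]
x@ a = [[-0.74, 0.62, 1.25], [-0.58, 0.49, 0.98], [-1.94, 1.64, 3.28]]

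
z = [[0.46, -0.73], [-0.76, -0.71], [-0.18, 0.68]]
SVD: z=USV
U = [[-0.55, 0.6], [-0.65, -0.74], [0.53, -0.29]]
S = [1.23, 0.9]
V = [[0.12, 0.99], [0.99, -0.12]]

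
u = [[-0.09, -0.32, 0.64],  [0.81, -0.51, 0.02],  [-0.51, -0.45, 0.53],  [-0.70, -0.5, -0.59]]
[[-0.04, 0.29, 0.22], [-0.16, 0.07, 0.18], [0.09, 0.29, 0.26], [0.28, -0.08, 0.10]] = u @ [[-0.24,-0.04,-0.01], [-0.08,-0.19,-0.37], [-0.13,0.35,0.16]]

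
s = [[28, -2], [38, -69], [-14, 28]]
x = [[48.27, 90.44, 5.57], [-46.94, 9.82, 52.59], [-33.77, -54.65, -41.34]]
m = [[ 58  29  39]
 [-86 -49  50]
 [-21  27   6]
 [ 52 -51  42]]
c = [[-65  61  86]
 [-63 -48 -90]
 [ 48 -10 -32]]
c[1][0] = -63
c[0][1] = 61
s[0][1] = -2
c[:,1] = [61, -48, -10]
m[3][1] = -51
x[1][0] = -46.94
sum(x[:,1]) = 45.60999999999999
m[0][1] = 29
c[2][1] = -10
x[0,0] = 48.27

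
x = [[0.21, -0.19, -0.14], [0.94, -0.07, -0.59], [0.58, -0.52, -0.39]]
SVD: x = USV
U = [[-0.21, 0.27, -0.94],[-0.78, -0.63, -0.0],[-0.59, 0.73, 0.34]]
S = [1.39, 0.41, 0.0]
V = [[-0.81, 0.29, 0.52], [-0.27, -0.96, 0.12], [-0.53, 0.05, -0.85]]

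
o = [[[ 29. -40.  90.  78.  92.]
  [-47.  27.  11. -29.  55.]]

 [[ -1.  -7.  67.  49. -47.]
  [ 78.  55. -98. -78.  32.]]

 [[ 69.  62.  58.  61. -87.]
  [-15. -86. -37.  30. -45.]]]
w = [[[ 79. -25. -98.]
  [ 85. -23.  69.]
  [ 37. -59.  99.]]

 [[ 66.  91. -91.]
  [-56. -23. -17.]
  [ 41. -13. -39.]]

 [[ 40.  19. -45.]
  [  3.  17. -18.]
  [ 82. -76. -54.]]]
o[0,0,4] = 92.0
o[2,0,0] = 69.0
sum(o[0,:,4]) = 147.0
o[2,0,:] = [69.0, 62.0, 58.0, 61.0, -87.0]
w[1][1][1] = -23.0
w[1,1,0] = -56.0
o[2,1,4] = -45.0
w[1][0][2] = -91.0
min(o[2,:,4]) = -87.0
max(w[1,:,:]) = 91.0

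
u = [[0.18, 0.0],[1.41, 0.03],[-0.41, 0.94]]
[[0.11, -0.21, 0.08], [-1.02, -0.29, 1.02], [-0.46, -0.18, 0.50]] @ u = [[-0.31, 0.07], [-1.01, 0.95], [-0.54, 0.46]]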